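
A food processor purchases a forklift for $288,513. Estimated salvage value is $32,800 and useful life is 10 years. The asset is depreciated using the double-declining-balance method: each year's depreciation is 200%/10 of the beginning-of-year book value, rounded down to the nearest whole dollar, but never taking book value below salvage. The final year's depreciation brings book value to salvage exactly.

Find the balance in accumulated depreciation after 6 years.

$212,880

Depreciable base = $288,513 − $32,800 = $255,713.
Year 1: ⌊$288,513 × 200%/10⌋ = $57,702. Book value $230,811.
Year 2: ⌊$230,811 × 200%/10⌋ = $46,162. Book value $184,649.
Year 3: ⌊$184,649 × 200%/10⌋ = $36,929. Book value $147,720.
Year 4: ⌊$147,720 × 200%/10⌋ = $29,544. Book value $118,176.
Year 5: ⌊$118,176 × 200%/10⌋ = $23,635. Book value $94,541.
Year 6: ⌊$94,541 × 200%/10⌋ = $18,908. Book value $75,633.
Accumulated through year 6 = $288,513 − $75,633 = $212,880.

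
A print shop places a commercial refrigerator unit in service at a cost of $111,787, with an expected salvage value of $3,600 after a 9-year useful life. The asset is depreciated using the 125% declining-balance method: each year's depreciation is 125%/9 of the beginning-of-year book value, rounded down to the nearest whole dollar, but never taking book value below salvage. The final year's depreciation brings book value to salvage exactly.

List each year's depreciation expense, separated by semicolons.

Depreciable base = $111,787 − $3,600 = $108,187.
Year 1: ⌊$111,787 × 125%/9⌋ = $15,525. Book value $96,262.
Year 2: ⌊$96,262 × 125%/9⌋ = $13,369. Book value $82,893.
Year 3: ⌊$82,893 × 125%/9⌋ = $11,512. Book value $71,381.
Year 4: ⌊$71,381 × 125%/9⌋ = $9,914. Book value $61,467.
Year 5: ⌊$61,467 × 125%/9⌋ = $8,537. Book value $52,930.
Year 6: ⌊$52,930 × 125%/9⌋ = $7,351. Book value $45,579.
Year 7: ⌊$45,579 × 125%/9⌋ = $6,330. Book value $39,249.
Year 8: ⌊$39,249 × 125%/9⌋ = $5,451. Book value $33,798.
Year 9 (final): $33,798 − $3,600 = $30,198. Book value $3,600.

$15,525; $13,369; $11,512; $9,914; $8,537; $7,351; $6,330; $5,451; $30,198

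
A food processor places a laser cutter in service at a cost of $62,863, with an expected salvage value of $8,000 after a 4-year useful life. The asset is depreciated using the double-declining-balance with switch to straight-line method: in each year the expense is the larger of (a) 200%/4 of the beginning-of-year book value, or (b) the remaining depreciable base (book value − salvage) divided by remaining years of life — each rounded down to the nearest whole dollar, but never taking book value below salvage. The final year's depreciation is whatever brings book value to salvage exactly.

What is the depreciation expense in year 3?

$7,716

Depreciable base = $62,863 − $8,000 = $54,863.
Year 1: DB = ⌊$62,863 × 200%/4⌋ = $31,431; SL = ⌊$54,863/4⌋ = $13,715 → take DB $31,431. Book value $31,432.
Year 2: DB = ⌊$31,432 × 200%/4⌋ = $15,716; SL = ⌊$23,432/3⌋ = $7,810 → take DB $15,716. Book value $15,716.
Year 3: DB = ⌊$15,716 × 200%/4⌋ = $7,858; SL = ⌊$7,716/2⌋ = $3,858 → take DB $7,858, capped at $7,716. Book value $8,000.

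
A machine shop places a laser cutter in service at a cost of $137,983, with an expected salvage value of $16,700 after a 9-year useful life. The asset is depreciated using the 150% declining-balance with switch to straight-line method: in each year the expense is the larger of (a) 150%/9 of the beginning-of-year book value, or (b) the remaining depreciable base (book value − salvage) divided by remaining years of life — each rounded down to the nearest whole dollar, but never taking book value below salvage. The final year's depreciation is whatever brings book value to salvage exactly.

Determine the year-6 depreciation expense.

$9,688

Depreciable base = $137,983 − $16,700 = $121,283.
Year 1: DB = ⌊$137,983 × 150%/9⌋ = $22,997; SL = ⌊$121,283/9⌋ = $13,475 → take DB $22,997. Book value $114,986.
Year 2: DB = ⌊$114,986 × 150%/9⌋ = $19,164; SL = ⌊$98,286/8⌋ = $12,285 → take DB $19,164. Book value $95,822.
Year 3: DB = ⌊$95,822 × 150%/9⌋ = $15,970; SL = ⌊$79,122/7⌋ = $11,303 → take DB $15,970. Book value $79,852.
Year 4: DB = ⌊$79,852 × 150%/9⌋ = $13,308; SL = ⌊$63,152/6⌋ = $10,525 → take DB $13,308. Book value $66,544.
Year 5: DB = ⌊$66,544 × 150%/9⌋ = $11,090; SL = ⌊$49,844/5⌋ = $9,968 → take DB $11,090. Book value $55,454.
Year 6: DB = ⌊$55,454 × 150%/9⌋ = $9,242; SL = ⌊$38,754/4⌋ = $9,688 → take SL $9,688. Book value $45,766.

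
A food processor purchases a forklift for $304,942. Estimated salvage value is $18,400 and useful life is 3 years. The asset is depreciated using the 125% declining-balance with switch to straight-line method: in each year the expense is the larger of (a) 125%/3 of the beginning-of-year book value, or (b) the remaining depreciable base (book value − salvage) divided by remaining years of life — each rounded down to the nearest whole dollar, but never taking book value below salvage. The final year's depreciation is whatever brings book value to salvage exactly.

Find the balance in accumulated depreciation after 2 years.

$206,800

Depreciable base = $304,942 − $18,400 = $286,542.
Year 1: DB = ⌊$304,942 × 125%/3⌋ = $127,059; SL = ⌊$286,542/3⌋ = $95,514 → take DB $127,059. Book value $177,883.
Year 2: DB = ⌊$177,883 × 125%/3⌋ = $74,117; SL = ⌊$159,483/2⌋ = $79,741 → take SL $79,741. Book value $98,142.
Accumulated through year 2 = $304,942 − $98,142 = $206,800.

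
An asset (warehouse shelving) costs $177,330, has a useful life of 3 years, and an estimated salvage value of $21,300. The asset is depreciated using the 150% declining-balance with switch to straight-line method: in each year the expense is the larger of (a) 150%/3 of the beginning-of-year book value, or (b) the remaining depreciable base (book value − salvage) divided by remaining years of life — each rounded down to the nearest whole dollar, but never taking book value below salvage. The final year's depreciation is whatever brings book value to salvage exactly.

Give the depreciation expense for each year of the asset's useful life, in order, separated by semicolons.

Depreciable base = $177,330 − $21,300 = $156,030.
Year 1: DB = ⌊$177,330 × 150%/3⌋ = $88,665; SL = ⌊$156,030/3⌋ = $52,010 → take DB $88,665. Book value $88,665.
Year 2: DB = ⌊$88,665 × 150%/3⌋ = $44,332; SL = ⌊$67,365/2⌋ = $33,682 → take DB $44,332. Book value $44,333.
Year 3 (final): $44,333 − $21,300 = $23,033. Book value $21,300.

$88,665; $44,332; $23,033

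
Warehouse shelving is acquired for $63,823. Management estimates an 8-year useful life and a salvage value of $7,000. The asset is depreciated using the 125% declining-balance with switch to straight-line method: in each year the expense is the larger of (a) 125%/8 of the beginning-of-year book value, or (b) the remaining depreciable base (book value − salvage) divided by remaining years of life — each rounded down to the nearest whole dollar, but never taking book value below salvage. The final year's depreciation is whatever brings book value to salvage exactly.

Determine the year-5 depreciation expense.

Depreciable base = $63,823 − $7,000 = $56,823.
Year 1: DB = ⌊$63,823 × 125%/8⌋ = $9,972; SL = ⌊$56,823/8⌋ = $7,102 → take DB $9,972. Book value $53,851.
Year 2: DB = ⌊$53,851 × 125%/8⌋ = $8,414; SL = ⌊$46,851/7⌋ = $6,693 → take DB $8,414. Book value $45,437.
Year 3: DB = ⌊$45,437 × 125%/8⌋ = $7,099; SL = ⌊$38,437/6⌋ = $6,406 → take DB $7,099. Book value $38,338.
Year 4: DB = ⌊$38,338 × 125%/8⌋ = $5,990; SL = ⌊$31,338/5⌋ = $6,267 → take SL $6,267. Book value $32,071.
Year 5: DB = ⌊$32,071 × 125%/8⌋ = $5,011; SL = ⌊$25,071/4⌋ = $6,267 → take SL $6,267. Book value $25,804.

$6,267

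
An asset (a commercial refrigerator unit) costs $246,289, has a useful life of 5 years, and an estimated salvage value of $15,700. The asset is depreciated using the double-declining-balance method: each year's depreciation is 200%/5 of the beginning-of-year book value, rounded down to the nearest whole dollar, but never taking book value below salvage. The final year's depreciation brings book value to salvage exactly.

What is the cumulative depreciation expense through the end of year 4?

Depreciable base = $246,289 − $15,700 = $230,589.
Year 1: ⌊$246,289 × 200%/5⌋ = $98,515. Book value $147,774.
Year 2: ⌊$147,774 × 200%/5⌋ = $59,109. Book value $88,665.
Year 3: ⌊$88,665 × 200%/5⌋ = $35,466. Book value $53,199.
Year 4: ⌊$53,199 × 200%/5⌋ = $21,279. Book value $31,920.
Accumulated through year 4 = $246,289 − $31,920 = $214,369.

$214,369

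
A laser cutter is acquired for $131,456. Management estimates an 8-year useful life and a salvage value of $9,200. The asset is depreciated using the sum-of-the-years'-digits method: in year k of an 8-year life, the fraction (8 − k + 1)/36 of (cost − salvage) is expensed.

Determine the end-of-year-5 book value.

$29,576

Depreciable base = $131,456 − $9,200 = $122,256.
Sum of the years' digits = 8+7+6+5+4+3+2+1 = 36.
Year 1: $122,256 × 8/36 = $27,168. Book value $104,288.
Year 2: $122,256 × 7/36 = $23,772. Book value $80,516.
Year 3: $122,256 × 6/36 = $20,376. Book value $60,140.
Year 4: $122,256 × 5/36 = $16,980. Book value $43,160.
Year 5: $122,256 × 4/36 = $13,584. Book value $29,576.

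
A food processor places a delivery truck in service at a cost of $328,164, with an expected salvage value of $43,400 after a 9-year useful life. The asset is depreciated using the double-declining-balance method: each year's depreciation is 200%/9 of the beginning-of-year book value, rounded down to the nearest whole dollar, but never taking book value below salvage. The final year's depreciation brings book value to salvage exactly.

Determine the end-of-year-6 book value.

Depreciable base = $328,164 − $43,400 = $284,764.
Year 1: ⌊$328,164 × 200%/9⌋ = $72,925. Book value $255,239.
Year 2: ⌊$255,239 × 200%/9⌋ = $56,719. Book value $198,520.
Year 3: ⌊$198,520 × 200%/9⌋ = $44,115. Book value $154,405.
Year 4: ⌊$154,405 × 200%/9⌋ = $34,312. Book value $120,093.
Year 5: ⌊$120,093 × 200%/9⌋ = $26,687. Book value $93,406.
Year 6: ⌊$93,406 × 200%/9⌋ = $20,756. Book value $72,650.

$72,650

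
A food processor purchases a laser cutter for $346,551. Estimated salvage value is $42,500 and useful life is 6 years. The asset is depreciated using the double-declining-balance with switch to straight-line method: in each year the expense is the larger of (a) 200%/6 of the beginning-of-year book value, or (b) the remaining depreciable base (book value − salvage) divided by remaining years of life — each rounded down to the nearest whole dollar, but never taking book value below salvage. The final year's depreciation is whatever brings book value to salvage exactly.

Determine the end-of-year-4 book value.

Depreciable base = $346,551 − $42,500 = $304,051.
Year 1: DB = ⌊$346,551 × 200%/6⌋ = $115,517; SL = ⌊$304,051/6⌋ = $50,675 → take DB $115,517. Book value $231,034.
Year 2: DB = ⌊$231,034 × 200%/6⌋ = $77,011; SL = ⌊$188,534/5⌋ = $37,706 → take DB $77,011. Book value $154,023.
Year 3: DB = ⌊$154,023 × 200%/6⌋ = $51,341; SL = ⌊$111,523/4⌋ = $27,880 → take DB $51,341. Book value $102,682.
Year 4: DB = ⌊$102,682 × 200%/6⌋ = $34,227; SL = ⌊$60,182/3⌋ = $20,060 → take DB $34,227. Book value $68,455.

$68,455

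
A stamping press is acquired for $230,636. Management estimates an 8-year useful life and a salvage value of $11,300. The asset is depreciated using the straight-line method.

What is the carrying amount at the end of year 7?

$38,717

Depreciable base = $230,636 − $11,300 = $219,336.
Annual expense = $219,336 / 8 = $27,417.
End of year 1: book value $203,219.
End of year 2: book value $175,802.
End of year 3: book value $148,385.
End of year 4: book value $120,968.
End of year 5: book value $93,551.
End of year 6: book value $66,134.
End of year 7: book value $38,717.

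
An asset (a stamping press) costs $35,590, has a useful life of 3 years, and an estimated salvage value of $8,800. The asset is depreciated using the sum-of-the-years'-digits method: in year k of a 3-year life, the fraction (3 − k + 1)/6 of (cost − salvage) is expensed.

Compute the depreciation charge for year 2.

Depreciable base = $35,590 − $8,800 = $26,790.
Sum of the years' digits = 3+2+1 = 6.
Year 1: $26,790 × 3/6 = $13,395. Book value $22,195.
Year 2: $26,790 × 2/6 = $8,930. Book value $13,265.

$8,930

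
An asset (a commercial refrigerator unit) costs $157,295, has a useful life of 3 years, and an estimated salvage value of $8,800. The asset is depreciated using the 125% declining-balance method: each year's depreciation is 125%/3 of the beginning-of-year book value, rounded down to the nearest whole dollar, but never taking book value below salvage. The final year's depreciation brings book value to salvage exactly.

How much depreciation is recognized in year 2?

Depreciable base = $157,295 − $8,800 = $148,495.
Year 1: ⌊$157,295 × 125%/3⌋ = $65,539. Book value $91,756.
Year 2: ⌊$91,756 × 125%/3⌋ = $38,231. Book value $53,525.

$38,231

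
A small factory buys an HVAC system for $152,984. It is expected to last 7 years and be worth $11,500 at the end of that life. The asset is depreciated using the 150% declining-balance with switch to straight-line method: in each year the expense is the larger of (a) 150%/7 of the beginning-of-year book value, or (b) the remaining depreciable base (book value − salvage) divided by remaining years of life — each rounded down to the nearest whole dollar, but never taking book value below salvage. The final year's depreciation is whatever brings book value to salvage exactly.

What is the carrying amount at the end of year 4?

Depreciable base = $152,984 − $11,500 = $141,484.
Year 1: DB = ⌊$152,984 × 150%/7⌋ = $32,782; SL = ⌊$141,484/7⌋ = $20,212 → take DB $32,782. Book value $120,202.
Year 2: DB = ⌊$120,202 × 150%/7⌋ = $25,757; SL = ⌊$108,702/6⌋ = $18,117 → take DB $25,757. Book value $94,445.
Year 3: DB = ⌊$94,445 × 150%/7⌋ = $20,238; SL = ⌊$82,945/5⌋ = $16,589 → take DB $20,238. Book value $74,207.
Year 4: DB = ⌊$74,207 × 150%/7⌋ = $15,901; SL = ⌊$62,707/4⌋ = $15,676 → take DB $15,901. Book value $58,306.

$58,306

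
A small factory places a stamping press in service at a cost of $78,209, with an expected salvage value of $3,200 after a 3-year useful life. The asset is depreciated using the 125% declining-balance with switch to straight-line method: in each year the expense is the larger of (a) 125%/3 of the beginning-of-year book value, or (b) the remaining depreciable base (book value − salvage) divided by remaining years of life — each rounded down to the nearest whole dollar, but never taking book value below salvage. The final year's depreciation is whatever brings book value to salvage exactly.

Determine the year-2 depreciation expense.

$21,211

Depreciable base = $78,209 − $3,200 = $75,009.
Year 1: DB = ⌊$78,209 × 125%/3⌋ = $32,587; SL = ⌊$75,009/3⌋ = $25,003 → take DB $32,587. Book value $45,622.
Year 2: DB = ⌊$45,622 × 125%/3⌋ = $19,009; SL = ⌊$42,422/2⌋ = $21,211 → take SL $21,211. Book value $24,411.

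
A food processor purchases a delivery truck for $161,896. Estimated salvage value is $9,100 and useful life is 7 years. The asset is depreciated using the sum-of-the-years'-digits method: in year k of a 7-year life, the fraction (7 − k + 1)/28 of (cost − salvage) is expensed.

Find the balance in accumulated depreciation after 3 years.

$98,226

Depreciable base = $161,896 − $9,100 = $152,796.
Sum of the years' digits = 7+6+5+4+3+2+1 = 28.
Year 1: $152,796 × 7/28 = $38,199. Book value $123,697.
Year 2: $152,796 × 6/28 = $32,742. Book value $90,955.
Year 3: $152,796 × 5/28 = $27,285. Book value $63,670.
Accumulated through year 3 = $161,896 − $63,670 = $98,226.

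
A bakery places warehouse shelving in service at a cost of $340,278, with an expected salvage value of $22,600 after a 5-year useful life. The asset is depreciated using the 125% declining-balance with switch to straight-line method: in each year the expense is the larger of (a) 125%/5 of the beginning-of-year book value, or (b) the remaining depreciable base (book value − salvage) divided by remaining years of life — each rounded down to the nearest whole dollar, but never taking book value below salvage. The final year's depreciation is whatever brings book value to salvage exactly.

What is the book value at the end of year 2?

$191,407

Depreciable base = $340,278 − $22,600 = $317,678.
Year 1: DB = ⌊$340,278 × 125%/5⌋ = $85,069; SL = ⌊$317,678/5⌋ = $63,535 → take DB $85,069. Book value $255,209.
Year 2: DB = ⌊$255,209 × 125%/5⌋ = $63,802; SL = ⌊$232,609/4⌋ = $58,152 → take DB $63,802. Book value $191,407.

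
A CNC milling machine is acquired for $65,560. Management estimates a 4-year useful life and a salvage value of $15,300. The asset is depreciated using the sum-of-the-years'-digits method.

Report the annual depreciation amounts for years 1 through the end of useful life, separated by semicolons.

Depreciable base = $65,560 − $15,300 = $50,260.
Sum of the years' digits = 4+3+2+1 = 10.
Year 1: $50,260 × 4/10 = $20,104. Book value $45,456.
Year 2: $50,260 × 3/10 = $15,078. Book value $30,378.
Year 3: $50,260 × 2/10 = $10,052. Book value $20,326.
Year 4: $50,260 × 1/10 = $5,026. Book value $15,300.

$20,104; $15,078; $10,052; $5,026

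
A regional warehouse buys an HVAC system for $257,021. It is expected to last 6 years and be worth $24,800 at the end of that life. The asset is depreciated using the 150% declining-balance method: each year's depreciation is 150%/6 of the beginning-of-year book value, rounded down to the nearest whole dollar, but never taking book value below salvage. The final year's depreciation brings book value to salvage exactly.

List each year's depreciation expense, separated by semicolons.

Depreciable base = $257,021 − $24,800 = $232,221.
Year 1: ⌊$257,021 × 150%/6⌋ = $64,255. Book value $192,766.
Year 2: ⌊$192,766 × 150%/6⌋ = $48,191. Book value $144,575.
Year 3: ⌊$144,575 × 150%/6⌋ = $36,143. Book value $108,432.
Year 4: ⌊$108,432 × 150%/6⌋ = $27,108. Book value $81,324.
Year 5: ⌊$81,324 × 150%/6⌋ = $20,331. Book value $60,993.
Year 6 (final): $60,993 − $24,800 = $36,193. Book value $24,800.

$64,255; $48,191; $36,143; $27,108; $20,331; $36,193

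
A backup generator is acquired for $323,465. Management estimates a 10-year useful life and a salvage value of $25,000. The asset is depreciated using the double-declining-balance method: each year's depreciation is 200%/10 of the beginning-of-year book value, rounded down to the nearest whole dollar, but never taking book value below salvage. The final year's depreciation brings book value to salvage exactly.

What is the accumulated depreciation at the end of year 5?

$217,471

Depreciable base = $323,465 − $25,000 = $298,465.
Year 1: ⌊$323,465 × 200%/10⌋ = $64,693. Book value $258,772.
Year 2: ⌊$258,772 × 200%/10⌋ = $51,754. Book value $207,018.
Year 3: ⌊$207,018 × 200%/10⌋ = $41,403. Book value $165,615.
Year 4: ⌊$165,615 × 200%/10⌋ = $33,123. Book value $132,492.
Year 5: ⌊$132,492 × 200%/10⌋ = $26,498. Book value $105,994.
Accumulated through year 5 = $323,465 − $105,994 = $217,471.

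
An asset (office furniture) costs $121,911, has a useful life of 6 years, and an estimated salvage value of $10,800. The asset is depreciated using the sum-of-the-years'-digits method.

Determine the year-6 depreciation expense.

Depreciable base = $121,911 − $10,800 = $111,111.
Sum of the years' digits = 6+5+4+3+2+1 = 21.
Year 1: $111,111 × 6/21 = $31,746. Book value $90,165.
Year 2: $111,111 × 5/21 = $26,455. Book value $63,710.
Year 3: $111,111 × 4/21 = $21,164. Book value $42,546.
Year 4: $111,111 × 3/21 = $15,873. Book value $26,673.
Year 5: $111,111 × 2/21 = $10,582. Book value $16,091.
Year 6: $111,111 × 1/21 = $5,291. Book value $10,800.

$5,291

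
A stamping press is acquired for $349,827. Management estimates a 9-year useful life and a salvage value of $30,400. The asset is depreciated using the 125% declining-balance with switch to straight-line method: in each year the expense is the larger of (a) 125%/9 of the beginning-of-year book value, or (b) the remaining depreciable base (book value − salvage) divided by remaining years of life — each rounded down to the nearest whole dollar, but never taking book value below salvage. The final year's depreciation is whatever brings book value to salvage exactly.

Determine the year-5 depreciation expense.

Depreciable base = $349,827 − $30,400 = $319,427.
Year 1: DB = ⌊$349,827 × 125%/9⌋ = $48,587; SL = ⌊$319,427/9⌋ = $35,491 → take DB $48,587. Book value $301,240.
Year 2: DB = ⌊$301,240 × 125%/9⌋ = $41,838; SL = ⌊$270,840/8⌋ = $33,855 → take DB $41,838. Book value $259,402.
Year 3: DB = ⌊$259,402 × 125%/9⌋ = $36,028; SL = ⌊$229,002/7⌋ = $32,714 → take DB $36,028. Book value $223,374.
Year 4: DB = ⌊$223,374 × 125%/9⌋ = $31,024; SL = ⌊$192,974/6⌋ = $32,162 → take SL $32,162. Book value $191,212.
Year 5: DB = ⌊$191,212 × 125%/9⌋ = $26,557; SL = ⌊$160,812/5⌋ = $32,162 → take SL $32,162. Book value $159,050.

$32,162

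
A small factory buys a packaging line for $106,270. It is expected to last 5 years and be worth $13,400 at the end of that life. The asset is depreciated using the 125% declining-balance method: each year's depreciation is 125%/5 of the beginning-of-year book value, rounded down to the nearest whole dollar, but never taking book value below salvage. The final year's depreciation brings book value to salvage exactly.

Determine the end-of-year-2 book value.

$59,778

Depreciable base = $106,270 − $13,400 = $92,870.
Year 1: ⌊$106,270 × 125%/5⌋ = $26,567. Book value $79,703.
Year 2: ⌊$79,703 × 125%/5⌋ = $19,925. Book value $59,778.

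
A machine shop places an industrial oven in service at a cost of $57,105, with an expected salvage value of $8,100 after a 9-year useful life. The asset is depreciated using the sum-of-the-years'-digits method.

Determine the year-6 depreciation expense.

$4,356

Depreciable base = $57,105 − $8,100 = $49,005.
Sum of the years' digits = 9+8+7+6+5+4+3+2+1 = 45.
Year 1: $49,005 × 9/45 = $9,801. Book value $47,304.
Year 2: $49,005 × 8/45 = $8,712. Book value $38,592.
Year 3: $49,005 × 7/45 = $7,623. Book value $30,969.
Year 4: $49,005 × 6/45 = $6,534. Book value $24,435.
Year 5: $49,005 × 5/45 = $5,445. Book value $18,990.
Year 6: $49,005 × 4/45 = $4,356. Book value $14,634.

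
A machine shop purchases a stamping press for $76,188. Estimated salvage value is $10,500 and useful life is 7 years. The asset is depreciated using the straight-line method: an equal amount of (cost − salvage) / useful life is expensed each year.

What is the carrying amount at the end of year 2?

Depreciable base = $76,188 − $10,500 = $65,688.
Annual expense = $65,688 / 7 = $9,384.
End of year 1: book value $66,804.
End of year 2: book value $57,420.

$57,420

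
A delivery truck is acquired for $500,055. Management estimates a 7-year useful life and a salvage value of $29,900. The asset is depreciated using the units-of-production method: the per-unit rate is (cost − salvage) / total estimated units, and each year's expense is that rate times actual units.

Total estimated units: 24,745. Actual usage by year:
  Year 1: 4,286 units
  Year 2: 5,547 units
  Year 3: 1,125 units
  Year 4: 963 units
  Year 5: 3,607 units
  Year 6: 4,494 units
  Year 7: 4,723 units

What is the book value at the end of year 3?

Depreciable base = $500,055 − $29,900 = $470,155.
Rate = $470,155 / 24,745 units = $19 per unit.
Year 1: 4,286 × $19 = $81,434. Book value $418,621.
Year 2: 5,547 × $19 = $105,393. Book value $313,228.
Year 3: 1,125 × $19 = $21,375. Book value $291,853.

$291,853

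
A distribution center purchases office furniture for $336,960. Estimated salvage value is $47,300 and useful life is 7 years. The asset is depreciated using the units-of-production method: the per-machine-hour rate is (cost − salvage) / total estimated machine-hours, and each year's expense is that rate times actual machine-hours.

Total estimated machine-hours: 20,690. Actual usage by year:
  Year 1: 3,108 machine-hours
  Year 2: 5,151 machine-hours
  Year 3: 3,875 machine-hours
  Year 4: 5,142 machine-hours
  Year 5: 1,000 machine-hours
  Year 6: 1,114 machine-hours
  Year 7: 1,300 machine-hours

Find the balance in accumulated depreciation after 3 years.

Depreciable base = $336,960 − $47,300 = $289,660.
Rate = $289,660 / 20,690 machine-hours = $14 per machine-hour.
Year 1: 3,108 × $14 = $43,512. Book value $293,448.
Year 2: 5,151 × $14 = $72,114. Book value $221,334.
Year 3: 3,875 × $14 = $54,250. Book value $167,084.
Accumulated through year 3 = $336,960 − $167,084 = $169,876.

$169,876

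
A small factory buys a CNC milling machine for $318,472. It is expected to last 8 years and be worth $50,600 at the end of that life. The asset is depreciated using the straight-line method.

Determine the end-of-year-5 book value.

Depreciable base = $318,472 − $50,600 = $267,872.
Annual expense = $267,872 / 8 = $33,484.
End of year 1: book value $284,988.
End of year 2: book value $251,504.
End of year 3: book value $218,020.
End of year 4: book value $184,536.
End of year 5: book value $151,052.

$151,052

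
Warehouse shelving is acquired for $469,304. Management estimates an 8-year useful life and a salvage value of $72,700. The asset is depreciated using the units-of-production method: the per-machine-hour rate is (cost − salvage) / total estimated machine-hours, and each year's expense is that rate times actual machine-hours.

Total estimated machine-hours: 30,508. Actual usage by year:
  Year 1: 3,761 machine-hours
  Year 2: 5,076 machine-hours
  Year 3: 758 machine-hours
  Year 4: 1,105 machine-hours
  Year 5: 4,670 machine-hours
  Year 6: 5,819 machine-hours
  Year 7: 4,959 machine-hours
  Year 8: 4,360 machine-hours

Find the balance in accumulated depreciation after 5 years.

Depreciable base = $469,304 − $72,700 = $396,604.
Rate = $396,604 / 30,508 machine-hours = $13 per machine-hour.
Year 1: 3,761 × $13 = $48,893. Book value $420,411.
Year 2: 5,076 × $13 = $65,988. Book value $354,423.
Year 3: 758 × $13 = $9,854. Book value $344,569.
Year 4: 1,105 × $13 = $14,365. Book value $330,204.
Year 5: 4,670 × $13 = $60,710. Book value $269,494.
Accumulated through year 5 = $469,304 − $269,494 = $199,810.

$199,810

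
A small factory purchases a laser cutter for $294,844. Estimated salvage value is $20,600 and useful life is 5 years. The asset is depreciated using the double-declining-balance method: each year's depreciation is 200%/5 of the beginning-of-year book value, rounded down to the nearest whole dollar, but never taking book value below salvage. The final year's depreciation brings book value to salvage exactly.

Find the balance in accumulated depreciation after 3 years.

$231,157

Depreciable base = $294,844 − $20,600 = $274,244.
Year 1: ⌊$294,844 × 200%/5⌋ = $117,937. Book value $176,907.
Year 2: ⌊$176,907 × 200%/5⌋ = $70,762. Book value $106,145.
Year 3: ⌊$106,145 × 200%/5⌋ = $42,458. Book value $63,687.
Accumulated through year 3 = $294,844 − $63,687 = $231,157.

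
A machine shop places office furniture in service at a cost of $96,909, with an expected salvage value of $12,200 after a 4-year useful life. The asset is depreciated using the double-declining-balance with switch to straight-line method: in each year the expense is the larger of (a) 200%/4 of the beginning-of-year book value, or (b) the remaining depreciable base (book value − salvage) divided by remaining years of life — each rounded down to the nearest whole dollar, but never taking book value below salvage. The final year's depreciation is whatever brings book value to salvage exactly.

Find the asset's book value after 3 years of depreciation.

$12,200

Depreciable base = $96,909 − $12,200 = $84,709.
Year 1: DB = ⌊$96,909 × 200%/4⌋ = $48,454; SL = ⌊$84,709/4⌋ = $21,177 → take DB $48,454. Book value $48,455.
Year 2: DB = ⌊$48,455 × 200%/4⌋ = $24,227; SL = ⌊$36,255/3⌋ = $12,085 → take DB $24,227. Book value $24,228.
Year 3: DB = ⌊$24,228 × 200%/4⌋ = $12,114; SL = ⌊$12,028/2⌋ = $6,014 → take DB $12,114, capped at $12,028. Book value $12,200.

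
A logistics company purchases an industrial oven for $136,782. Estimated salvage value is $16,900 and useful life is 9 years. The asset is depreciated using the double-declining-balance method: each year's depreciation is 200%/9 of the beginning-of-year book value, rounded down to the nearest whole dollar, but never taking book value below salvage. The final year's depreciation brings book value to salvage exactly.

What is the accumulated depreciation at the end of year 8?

$118,463

Depreciable base = $136,782 − $16,900 = $119,882.
Year 1: ⌊$136,782 × 200%/9⌋ = $30,396. Book value $106,386.
Year 2: ⌊$106,386 × 200%/9⌋ = $23,641. Book value $82,745.
Year 3: ⌊$82,745 × 200%/9⌋ = $18,387. Book value $64,358.
Year 4: ⌊$64,358 × 200%/9⌋ = $14,301. Book value $50,057.
Year 5: ⌊$50,057 × 200%/9⌋ = $11,123. Book value $38,934.
Year 6: ⌊$38,934 × 200%/9⌋ = $8,652. Book value $30,282.
Year 7: ⌊$30,282 × 200%/9⌋ = $6,729. Book value $23,553.
Year 8: ⌊$23,553 × 200%/9⌋ = $5,234. Book value $18,319.
Accumulated through year 8 = $136,782 − $18,319 = $118,463.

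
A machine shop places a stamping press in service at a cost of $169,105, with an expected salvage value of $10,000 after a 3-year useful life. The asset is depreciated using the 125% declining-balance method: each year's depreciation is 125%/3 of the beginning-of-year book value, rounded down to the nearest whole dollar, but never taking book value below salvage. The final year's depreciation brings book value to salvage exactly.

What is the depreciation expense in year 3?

Depreciable base = $169,105 − $10,000 = $159,105.
Year 1: ⌊$169,105 × 125%/3⌋ = $70,460. Book value $98,645.
Year 2: ⌊$98,645 × 125%/3⌋ = $41,102. Book value $57,543.
Year 3 (final): $57,543 − $10,000 = $47,543. Book value $10,000.

$47,543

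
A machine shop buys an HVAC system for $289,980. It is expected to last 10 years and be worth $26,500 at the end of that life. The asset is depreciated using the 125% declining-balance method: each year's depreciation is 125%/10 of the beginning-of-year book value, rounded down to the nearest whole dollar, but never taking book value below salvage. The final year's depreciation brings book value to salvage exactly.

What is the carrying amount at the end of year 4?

Depreciable base = $289,980 − $26,500 = $263,480.
Year 1: ⌊$289,980 × 125%/10⌋ = $36,247. Book value $253,733.
Year 2: ⌊$253,733 × 125%/10⌋ = $31,716. Book value $222,017.
Year 3: ⌊$222,017 × 125%/10⌋ = $27,752. Book value $194,265.
Year 4: ⌊$194,265 × 125%/10⌋ = $24,283. Book value $169,982.

$169,982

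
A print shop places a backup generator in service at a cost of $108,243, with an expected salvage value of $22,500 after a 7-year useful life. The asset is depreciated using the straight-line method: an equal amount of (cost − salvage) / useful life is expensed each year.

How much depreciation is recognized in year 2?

$12,249

Depreciable base = $108,243 − $22,500 = $85,743.
Annual expense = $85,743 / 7 = $12,249.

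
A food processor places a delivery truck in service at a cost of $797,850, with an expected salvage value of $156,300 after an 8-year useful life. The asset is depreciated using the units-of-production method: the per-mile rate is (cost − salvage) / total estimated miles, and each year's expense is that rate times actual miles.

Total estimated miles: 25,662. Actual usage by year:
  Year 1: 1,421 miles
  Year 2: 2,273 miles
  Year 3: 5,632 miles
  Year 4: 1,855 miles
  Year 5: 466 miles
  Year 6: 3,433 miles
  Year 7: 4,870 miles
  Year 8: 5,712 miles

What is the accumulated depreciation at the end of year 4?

Depreciable base = $797,850 − $156,300 = $641,550.
Rate = $641,550 / 25,662 miles = $25 per mile.
Year 1: 1,421 × $25 = $35,525. Book value $762,325.
Year 2: 2,273 × $25 = $56,825. Book value $705,500.
Year 3: 5,632 × $25 = $140,800. Book value $564,700.
Year 4: 1,855 × $25 = $46,375. Book value $518,325.
Accumulated through year 4 = $797,850 − $518,325 = $279,525.

$279,525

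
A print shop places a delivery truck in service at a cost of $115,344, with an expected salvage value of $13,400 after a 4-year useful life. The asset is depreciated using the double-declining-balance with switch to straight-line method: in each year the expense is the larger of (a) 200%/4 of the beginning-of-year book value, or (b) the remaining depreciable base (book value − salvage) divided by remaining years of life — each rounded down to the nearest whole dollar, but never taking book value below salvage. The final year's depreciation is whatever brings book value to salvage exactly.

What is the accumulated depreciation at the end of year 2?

$86,508

Depreciable base = $115,344 − $13,400 = $101,944.
Year 1: DB = ⌊$115,344 × 200%/4⌋ = $57,672; SL = ⌊$101,944/4⌋ = $25,486 → take DB $57,672. Book value $57,672.
Year 2: DB = ⌊$57,672 × 200%/4⌋ = $28,836; SL = ⌊$44,272/3⌋ = $14,757 → take DB $28,836. Book value $28,836.
Accumulated through year 2 = $115,344 − $28,836 = $86,508.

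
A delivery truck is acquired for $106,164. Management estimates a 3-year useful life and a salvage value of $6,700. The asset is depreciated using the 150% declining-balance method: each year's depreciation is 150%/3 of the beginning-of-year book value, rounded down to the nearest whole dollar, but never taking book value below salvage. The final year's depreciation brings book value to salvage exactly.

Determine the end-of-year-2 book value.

Depreciable base = $106,164 − $6,700 = $99,464.
Year 1: ⌊$106,164 × 150%/3⌋ = $53,082. Book value $53,082.
Year 2: ⌊$53,082 × 150%/3⌋ = $26,541. Book value $26,541.

$26,541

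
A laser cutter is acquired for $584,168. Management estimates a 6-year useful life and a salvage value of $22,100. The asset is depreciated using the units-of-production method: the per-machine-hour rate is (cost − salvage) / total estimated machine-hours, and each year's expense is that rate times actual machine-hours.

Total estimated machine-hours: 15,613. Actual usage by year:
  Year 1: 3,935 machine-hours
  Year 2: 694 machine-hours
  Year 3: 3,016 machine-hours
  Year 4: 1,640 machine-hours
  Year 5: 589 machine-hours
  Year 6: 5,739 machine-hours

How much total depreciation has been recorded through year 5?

Depreciable base = $584,168 − $22,100 = $562,068.
Rate = $562,068 / 15,613 machine-hours = $36 per machine-hour.
Year 1: 3,935 × $36 = $141,660. Book value $442,508.
Year 2: 694 × $36 = $24,984. Book value $417,524.
Year 3: 3,016 × $36 = $108,576. Book value $308,948.
Year 4: 1,640 × $36 = $59,040. Book value $249,908.
Year 5: 589 × $36 = $21,204. Book value $228,704.
Accumulated through year 5 = $584,168 − $228,704 = $355,464.

$355,464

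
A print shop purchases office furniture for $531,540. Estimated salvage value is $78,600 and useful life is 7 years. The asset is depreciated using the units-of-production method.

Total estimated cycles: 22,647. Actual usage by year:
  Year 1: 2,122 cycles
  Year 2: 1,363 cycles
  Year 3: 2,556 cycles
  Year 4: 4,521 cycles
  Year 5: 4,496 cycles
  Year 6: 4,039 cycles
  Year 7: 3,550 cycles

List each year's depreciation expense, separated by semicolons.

Depreciable base = $531,540 − $78,600 = $452,940.
Rate = $452,940 / 22,647 cycles = $20 per cycle.
Year 1: 2,122 × $20 = $42,440. Book value $489,100.
Year 2: 1,363 × $20 = $27,260. Book value $461,840.
Year 3: 2,556 × $20 = $51,120. Book value $410,720.
Year 4: 4,521 × $20 = $90,420. Book value $320,300.
Year 5: 4,496 × $20 = $89,920. Book value $230,380.
Year 6: 4,039 × $20 = $80,780. Book value $149,600.
Year 7: 3,550 × $20 = $71,000. Book value $78,600.

$42,440; $27,260; $51,120; $90,420; $89,920; $80,780; $71,000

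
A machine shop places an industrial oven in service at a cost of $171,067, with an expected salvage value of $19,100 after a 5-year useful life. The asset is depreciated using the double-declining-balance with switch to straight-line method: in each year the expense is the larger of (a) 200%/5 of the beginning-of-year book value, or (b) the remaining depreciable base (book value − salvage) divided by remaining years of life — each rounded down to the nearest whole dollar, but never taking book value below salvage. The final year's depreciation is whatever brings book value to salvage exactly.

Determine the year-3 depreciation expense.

$24,634

Depreciable base = $171,067 − $19,100 = $151,967.
Year 1: DB = ⌊$171,067 × 200%/5⌋ = $68,426; SL = ⌊$151,967/5⌋ = $30,393 → take DB $68,426. Book value $102,641.
Year 2: DB = ⌊$102,641 × 200%/5⌋ = $41,056; SL = ⌊$83,541/4⌋ = $20,885 → take DB $41,056. Book value $61,585.
Year 3: DB = ⌊$61,585 × 200%/5⌋ = $24,634; SL = ⌊$42,485/3⌋ = $14,161 → take DB $24,634. Book value $36,951.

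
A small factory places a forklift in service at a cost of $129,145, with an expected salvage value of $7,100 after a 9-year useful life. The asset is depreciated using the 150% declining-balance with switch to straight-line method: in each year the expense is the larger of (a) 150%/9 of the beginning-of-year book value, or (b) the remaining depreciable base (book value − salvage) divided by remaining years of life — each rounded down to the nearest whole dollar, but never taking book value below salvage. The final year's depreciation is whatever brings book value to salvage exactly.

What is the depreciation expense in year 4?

Depreciable base = $129,145 − $7,100 = $122,045.
Year 1: DB = ⌊$129,145 × 150%/9⌋ = $21,524; SL = ⌊$122,045/9⌋ = $13,560 → take DB $21,524. Book value $107,621.
Year 2: DB = ⌊$107,621 × 150%/9⌋ = $17,936; SL = ⌊$100,521/8⌋ = $12,565 → take DB $17,936. Book value $89,685.
Year 3: DB = ⌊$89,685 × 150%/9⌋ = $14,947; SL = ⌊$82,585/7⌋ = $11,797 → take DB $14,947. Book value $74,738.
Year 4: DB = ⌊$74,738 × 150%/9⌋ = $12,456; SL = ⌊$67,638/6⌋ = $11,273 → take DB $12,456. Book value $62,282.

$12,456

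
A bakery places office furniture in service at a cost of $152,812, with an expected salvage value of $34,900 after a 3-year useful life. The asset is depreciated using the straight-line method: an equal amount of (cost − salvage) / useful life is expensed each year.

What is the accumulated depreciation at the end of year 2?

Depreciable base = $152,812 − $34,900 = $117,912.
Annual expense = $117,912 / 3 = $39,304.
End of year 1: book value $113,508.
End of year 2: book value $74,204.
Accumulated through year 2 = $152,812 − $74,204 = $78,608.

$78,608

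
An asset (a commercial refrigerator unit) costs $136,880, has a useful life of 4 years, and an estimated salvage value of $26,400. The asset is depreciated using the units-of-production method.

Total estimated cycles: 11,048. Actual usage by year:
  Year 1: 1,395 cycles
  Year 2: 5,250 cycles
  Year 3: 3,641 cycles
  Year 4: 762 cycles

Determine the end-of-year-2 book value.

Depreciable base = $136,880 − $26,400 = $110,480.
Rate = $110,480 / 11,048 cycles = $10 per cycle.
Year 1: 1,395 × $10 = $13,950. Book value $122,930.
Year 2: 5,250 × $10 = $52,500. Book value $70,430.

$70,430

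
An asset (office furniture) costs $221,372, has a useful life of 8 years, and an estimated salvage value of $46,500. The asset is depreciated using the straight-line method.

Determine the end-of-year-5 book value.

$112,077

Depreciable base = $221,372 − $46,500 = $174,872.
Annual expense = $174,872 / 8 = $21,859.
End of year 1: book value $199,513.
End of year 2: book value $177,654.
End of year 3: book value $155,795.
End of year 4: book value $133,936.
End of year 5: book value $112,077.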